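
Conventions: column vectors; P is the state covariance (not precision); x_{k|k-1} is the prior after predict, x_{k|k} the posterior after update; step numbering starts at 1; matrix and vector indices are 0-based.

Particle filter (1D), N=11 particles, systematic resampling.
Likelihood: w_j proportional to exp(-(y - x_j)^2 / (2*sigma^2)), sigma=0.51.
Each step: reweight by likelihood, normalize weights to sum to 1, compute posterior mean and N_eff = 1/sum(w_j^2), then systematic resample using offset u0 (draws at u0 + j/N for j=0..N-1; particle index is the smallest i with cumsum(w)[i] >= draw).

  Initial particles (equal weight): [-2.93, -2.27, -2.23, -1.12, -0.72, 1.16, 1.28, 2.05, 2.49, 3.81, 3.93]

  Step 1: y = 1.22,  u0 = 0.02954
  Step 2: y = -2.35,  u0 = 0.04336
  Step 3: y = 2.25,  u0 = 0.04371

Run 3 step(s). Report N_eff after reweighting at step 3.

step 1: w=[0.0000, 0.0000, 0.0000, 0.0000, 0.0003, 0.4322, 0.4322, 0.1157, 0.0196, 0.0000, 0.0000]  mean=1.3403  Neff=2.5819  idx=[5, 5, 5, 5, 5, 6, 6, 6, 6, 6, 7]
step 2: w=[0.1677, 0.1677, 0.1677, 0.1677, 0.1677, 0.0323, 0.0323, 0.0323, 0.0323, 0.0323, 0.0000]  mean=1.1794  Neff=6.8573  idx=[0, 0, 1, 1, 2, 2, 3, 4, 4, 5, 8]
step 3: w=[0.0819, 0.0819, 0.0819, 0.0819, 0.0819, 0.0819, 0.0819, 0.0819, 0.0819, 0.1317, 0.1317]  mean=1.1916  Neff=10.5300  idx=[0, 1, 2, 3, 4, 6, 7, 8, 9, 9, 10]

N_eff = 10.5300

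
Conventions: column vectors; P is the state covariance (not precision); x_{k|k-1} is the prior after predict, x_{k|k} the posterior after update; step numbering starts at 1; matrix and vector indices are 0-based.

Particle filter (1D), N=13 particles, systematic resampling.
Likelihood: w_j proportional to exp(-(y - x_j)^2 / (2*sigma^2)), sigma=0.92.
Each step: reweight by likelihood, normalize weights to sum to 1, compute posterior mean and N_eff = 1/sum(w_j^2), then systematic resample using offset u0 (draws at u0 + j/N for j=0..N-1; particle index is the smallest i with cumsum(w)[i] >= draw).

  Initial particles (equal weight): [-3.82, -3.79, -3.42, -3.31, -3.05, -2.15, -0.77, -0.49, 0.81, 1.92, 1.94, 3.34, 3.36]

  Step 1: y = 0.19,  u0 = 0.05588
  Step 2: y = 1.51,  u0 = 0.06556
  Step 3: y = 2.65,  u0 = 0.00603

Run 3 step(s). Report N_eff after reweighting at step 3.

N_eff = 7.5527

step 1: w=[0.0000, 0.0000, 0.0002, 0.0003, 0.0008, 0.0156, 0.2302, 0.3019, 0.3161, 0.0677, 0.0650, 0.0011, 0.0010]  mean=0.1564  Neff=3.9510  idx=[6, 6, 6, 7, 7, 7, 7, 8, 8, 8, 8, 9, 10]
step 2: w=[0.0087, 0.0087, 0.0087, 0.0177, 0.0177, 0.0177, 0.0177, 0.1409, 0.1409, 0.1409, 0.1409, 0.1704, 0.1688]  mean=1.0564  Neff=7.2223  idx=[5, 7, 7, 8, 8, 9, 10, 10, 11, 11, 12, 12, 12]
step 3: w=[0.0006, 0.0292, 0.0292, 0.0292, 0.0292, 0.0292, 0.0292, 0.0292, 0.1574, 0.1574, 0.1601, 0.1601, 0.1601]  mean=1.7013  Neff=7.5527  idx=[1, 3, 6, 8, 8, 9, 9, 10, 10, 11, 11, 12, 12]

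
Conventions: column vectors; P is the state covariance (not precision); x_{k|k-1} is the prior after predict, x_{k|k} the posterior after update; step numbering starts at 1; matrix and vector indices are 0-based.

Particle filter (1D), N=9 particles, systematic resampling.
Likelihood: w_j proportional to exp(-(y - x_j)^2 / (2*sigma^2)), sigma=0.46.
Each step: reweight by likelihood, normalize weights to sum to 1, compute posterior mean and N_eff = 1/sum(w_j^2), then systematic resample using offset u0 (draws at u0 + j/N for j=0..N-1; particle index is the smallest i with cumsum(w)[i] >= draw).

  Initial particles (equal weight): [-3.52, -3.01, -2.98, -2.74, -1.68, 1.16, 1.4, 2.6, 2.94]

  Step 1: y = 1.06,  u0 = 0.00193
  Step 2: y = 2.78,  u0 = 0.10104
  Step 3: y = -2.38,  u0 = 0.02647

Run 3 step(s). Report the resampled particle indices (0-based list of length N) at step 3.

step 1: w=[0.0000, 0.0000, 0.0000, 0.0000, 0.0000, 0.5608, 0.4370, 0.0021, 0.0001]  mean=1.2682  Neff=1.9785  idx=[5, 5, 5, 5, 5, 5, 6, 6, 6]
step 2: w=[0.0446, 0.0446, 0.0446, 0.0446, 0.0446, 0.0446, 0.2442, 0.2442, 0.2442]  mean=1.3358  Neff=5.2399  idx=[2, 4, 6, 6, 7, 7, 8, 8, 8]
step 3: w=[0.4739, 0.4739, 0.0075, 0.0075, 0.0075, 0.0075, 0.0075, 0.0075, 0.0075]  mean=1.1725  Neff=2.2246  idx=[0, 0, 0, 0, 0, 1, 1, 1, 1]

resampled_idx = [0, 0, 0, 0, 0, 1, 1, 1, 1]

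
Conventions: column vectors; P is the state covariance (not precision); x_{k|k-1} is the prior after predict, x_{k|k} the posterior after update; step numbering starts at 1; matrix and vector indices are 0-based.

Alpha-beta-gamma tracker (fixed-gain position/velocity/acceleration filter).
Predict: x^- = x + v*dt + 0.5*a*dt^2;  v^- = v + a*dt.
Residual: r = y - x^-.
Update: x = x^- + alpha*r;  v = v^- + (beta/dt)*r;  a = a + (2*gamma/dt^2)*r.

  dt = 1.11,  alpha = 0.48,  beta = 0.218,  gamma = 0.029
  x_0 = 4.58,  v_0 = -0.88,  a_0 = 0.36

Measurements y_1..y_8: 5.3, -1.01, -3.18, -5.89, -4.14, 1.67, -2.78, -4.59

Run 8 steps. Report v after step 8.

v_post = 0.3077

step 1: x_pred=3.8250  r=1.4750  x^+=4.5330  v^+=-0.1907  a^+=0.4294
step 2: x_pred=4.5859  r=-5.5959  x^+=1.8998  v^+=-0.8130  a^+=0.1660
step 3: x_pred=1.0996  r=-4.2796  x^+=-0.9546  v^+=-1.4693  a^+=-0.0354
step 4: x_pred=-2.6073  r=-3.2827  x^+=-4.1830  v^+=-2.1533  a^+=-0.1900
step 5: x_pred=-6.6902  r=2.5502  x^+=-5.4661  v^+=-1.8633  a^+=-0.0699
step 6: x_pred=-7.5775  r=9.2475  x^+=-3.1387  v^+=-0.1248  a^+=0.3654
step 7: x_pred=-3.0521  r=0.2721  x^+=-2.9215  v^+=0.3342  a^+=0.3782
step 8: x_pred=-2.3175  r=-2.2725  x^+=-3.4083  v^+=0.3077  a^+=0.2712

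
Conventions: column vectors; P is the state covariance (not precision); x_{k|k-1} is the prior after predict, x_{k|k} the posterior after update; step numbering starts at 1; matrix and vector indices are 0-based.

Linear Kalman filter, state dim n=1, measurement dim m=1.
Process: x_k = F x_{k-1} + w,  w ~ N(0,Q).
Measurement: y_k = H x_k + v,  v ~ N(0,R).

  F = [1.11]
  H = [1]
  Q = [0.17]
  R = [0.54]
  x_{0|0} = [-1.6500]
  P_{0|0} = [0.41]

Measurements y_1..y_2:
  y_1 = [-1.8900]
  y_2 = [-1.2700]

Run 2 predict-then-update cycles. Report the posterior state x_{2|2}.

x_post = [-1.6696]

step 1: x^-=[-1.8315]  P^-=[0.6752]  S=[1.2152]  K=[0.5556]  nu=[-0.0585]  x^+=[-1.8640]  P^+=[0.3000]
step 2: x^-=[-2.0690]  P^-=[0.5397]  S=[1.0797]  K=[0.4998]  nu=[0.7990]  x^+=[-1.6696]  P^+=[0.2699]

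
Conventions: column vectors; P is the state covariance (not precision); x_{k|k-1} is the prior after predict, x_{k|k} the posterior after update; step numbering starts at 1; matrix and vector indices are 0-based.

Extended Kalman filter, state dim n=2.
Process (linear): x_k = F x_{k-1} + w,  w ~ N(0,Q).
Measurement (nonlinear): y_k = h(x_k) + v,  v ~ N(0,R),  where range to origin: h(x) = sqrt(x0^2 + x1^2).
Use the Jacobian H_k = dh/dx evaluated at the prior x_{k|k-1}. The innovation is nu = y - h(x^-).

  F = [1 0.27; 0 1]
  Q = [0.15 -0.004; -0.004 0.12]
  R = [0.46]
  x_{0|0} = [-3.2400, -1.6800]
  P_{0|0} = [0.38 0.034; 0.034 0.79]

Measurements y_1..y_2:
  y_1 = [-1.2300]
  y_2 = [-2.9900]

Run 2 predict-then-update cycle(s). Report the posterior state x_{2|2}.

x_post = [0.2984, -1.1048]

step 1: x^-=[-3.6936, -1.6800]  P^-=[0.6060 0.2433; 0.2433 0.9100]  H_jac=[-0.9103 -0.4140]  S=[1.3015]  K=[-0.5012; -0.4597]  nu=[-5.2877]  x^+=[-1.0433, 0.7506]  P^+=[0.2790 -0.0565; -0.0565 0.6350]
step 2: x^-=[-0.8407, 0.7506]  P^-=[0.4448 0.1109; 0.1109 0.7550]  H_jac=[-0.7460 0.6660]  S=[0.9322]  K=[-0.2767; 0.4507]  nu=[-4.1170]  x^+=[0.2984, -1.1048]  P^+=[0.3734 0.2271; 0.2271 0.5657]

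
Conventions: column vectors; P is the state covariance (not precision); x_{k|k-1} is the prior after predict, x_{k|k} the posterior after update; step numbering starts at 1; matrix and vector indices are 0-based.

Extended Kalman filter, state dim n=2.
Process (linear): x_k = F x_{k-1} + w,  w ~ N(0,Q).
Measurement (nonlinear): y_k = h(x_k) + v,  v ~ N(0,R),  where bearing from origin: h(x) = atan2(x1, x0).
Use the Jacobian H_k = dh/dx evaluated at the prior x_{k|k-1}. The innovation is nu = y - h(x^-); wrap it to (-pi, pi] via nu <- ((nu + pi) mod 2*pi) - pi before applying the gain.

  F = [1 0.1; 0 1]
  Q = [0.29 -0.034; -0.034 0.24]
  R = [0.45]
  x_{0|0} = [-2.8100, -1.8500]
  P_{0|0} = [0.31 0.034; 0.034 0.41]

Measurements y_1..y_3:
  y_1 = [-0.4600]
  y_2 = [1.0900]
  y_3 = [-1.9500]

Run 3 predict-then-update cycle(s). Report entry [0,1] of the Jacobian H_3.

step 1: x^-=[-2.9950, -1.8500]  P^-=[0.6109 0.0410; 0.0410 0.6500]  H_jac=[0.1493 -0.2417]  S=[0.4986]  K=[0.1630; -0.3028]  nu=[2.1283]  x^+=[-2.6480, -2.4944]  P^+=[0.5976 0.0656; 0.0656 0.6043]
step 2: x^-=[-2.8975, -2.4944]  P^-=[0.9068 0.0920; 0.0920 0.8443]  H_jac=[0.1706 -0.1982]  S=[0.5034]  K=[0.2712; -0.3013]  nu=[-2.7624]  x^+=[-3.6466, -1.6621]  P^+=[0.8698 0.1332; 0.1332 0.7986]
step 3: x^-=[-3.8128, -1.6621]  P^-=[1.1944 0.1790; 0.1790 1.0386]  H_jac=[0.0961 -0.2204]  S=[0.5039]  K=[0.1494; -0.4201]  nu=[0.7805]  x^+=[-3.6962, -1.9900]  P^+=[1.1832 0.2107; 0.2107 0.9497]

H_jac[0,1] = -0.2204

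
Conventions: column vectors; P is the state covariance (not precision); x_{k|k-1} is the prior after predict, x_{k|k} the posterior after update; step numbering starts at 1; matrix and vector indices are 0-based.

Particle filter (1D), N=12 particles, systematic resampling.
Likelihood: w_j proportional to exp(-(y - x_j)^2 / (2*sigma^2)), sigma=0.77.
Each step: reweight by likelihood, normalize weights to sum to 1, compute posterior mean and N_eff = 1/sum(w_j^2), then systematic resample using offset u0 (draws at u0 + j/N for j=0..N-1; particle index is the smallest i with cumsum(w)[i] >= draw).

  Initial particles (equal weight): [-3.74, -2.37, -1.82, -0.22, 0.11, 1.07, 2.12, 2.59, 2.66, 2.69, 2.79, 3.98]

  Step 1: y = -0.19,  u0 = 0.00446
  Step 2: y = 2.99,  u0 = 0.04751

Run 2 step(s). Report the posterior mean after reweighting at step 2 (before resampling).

post_mean = 0.9605

step 1: w=[0.0000, 0.0078, 0.0457, 0.4292, 0.3982, 0.1126, 0.0048, 0.0006, 0.0005, 0.0004, 0.0002, 0.0000]  mean=-0.0172  Neff=2.7963  idx=[1, 3, 3, 3, 3, 3, 4, 4, 4, 4, 4, 5]
step 2: w=[0.0000, 0.0034, 0.0034, 0.0034, 0.0034, 0.0034, 0.0183, 0.0183, 0.0183, 0.0183, 0.0183, 0.8917]  mean=0.9605  Neff=1.2550  idx=[7, 11, 11, 11, 11, 11, 11, 11, 11, 11, 11, 11]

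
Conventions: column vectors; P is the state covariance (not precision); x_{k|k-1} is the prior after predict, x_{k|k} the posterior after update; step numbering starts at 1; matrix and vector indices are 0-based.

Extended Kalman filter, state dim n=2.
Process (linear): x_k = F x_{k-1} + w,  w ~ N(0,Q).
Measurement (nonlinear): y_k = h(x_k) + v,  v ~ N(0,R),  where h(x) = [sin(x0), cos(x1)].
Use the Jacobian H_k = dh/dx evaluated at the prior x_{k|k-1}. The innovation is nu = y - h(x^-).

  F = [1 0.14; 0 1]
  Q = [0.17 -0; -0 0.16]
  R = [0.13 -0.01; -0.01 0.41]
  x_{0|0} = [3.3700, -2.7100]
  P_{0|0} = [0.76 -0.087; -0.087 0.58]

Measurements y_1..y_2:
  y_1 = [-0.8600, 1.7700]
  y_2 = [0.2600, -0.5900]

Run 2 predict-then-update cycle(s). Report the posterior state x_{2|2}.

x_post = [3.0954, -1.8564]

step 1: x^-=[2.9906, -2.7100]  P^-=[0.9170 -0.0058; -0.0058 0.7400]  H_jac=[-0.9886 0.0000; 0.0000 0.4183]  S=[1.0263 -0.0076; -0.0076 0.5395]  K=[-0.8835 -0.0169; 0.0098 0.5739]  nu=[-1.0104, 2.6783]  x^+=[3.8379, -1.1828]  P^+=[0.1160 0.0045; 0.0045 0.5623]
step 2: x^-=[3.6723, -1.1828]  P^-=[0.2983 0.0832; 0.0832 0.7223]  H_jac=[-0.8624 0.0000; 0.0000 0.9257]  S=[0.3519 -0.0764; -0.0764 1.0289]  K=[-0.7266 0.0209; -0.0639 0.6451]  nu=[0.7662, -0.9683]  x^+=[3.0954, -1.8564]  P^+=[0.1098 0.0171; 0.0171 0.2864]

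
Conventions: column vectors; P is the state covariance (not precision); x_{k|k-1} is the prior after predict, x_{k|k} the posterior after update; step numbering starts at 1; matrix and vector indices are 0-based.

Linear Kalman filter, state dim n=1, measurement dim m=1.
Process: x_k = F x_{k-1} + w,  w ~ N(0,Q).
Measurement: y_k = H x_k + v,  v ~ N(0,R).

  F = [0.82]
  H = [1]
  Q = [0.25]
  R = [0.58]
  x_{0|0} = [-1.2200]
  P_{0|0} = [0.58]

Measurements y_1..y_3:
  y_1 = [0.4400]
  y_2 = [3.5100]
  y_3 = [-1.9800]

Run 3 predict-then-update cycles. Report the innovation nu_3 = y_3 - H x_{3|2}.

innov = [-3.1524]

step 1: x^-=[-1.0004]  P^-=[0.6400]  S=[1.2200]  K=[0.5246]  nu=[1.4404]  x^+=[-0.2448]  P^+=[0.3043]
step 2: x^-=[-0.2007]  P^-=[0.4546]  S=[1.0346]  K=[0.4394]  nu=[3.7107]  x^+=[1.4297]  P^+=[0.2548]
step 3: x^-=[1.1724]  P^-=[0.4214]  S=[1.0014]  K=[0.4208]  nu=[-3.1524]  x^+=[-0.1541]  P^+=[0.2441]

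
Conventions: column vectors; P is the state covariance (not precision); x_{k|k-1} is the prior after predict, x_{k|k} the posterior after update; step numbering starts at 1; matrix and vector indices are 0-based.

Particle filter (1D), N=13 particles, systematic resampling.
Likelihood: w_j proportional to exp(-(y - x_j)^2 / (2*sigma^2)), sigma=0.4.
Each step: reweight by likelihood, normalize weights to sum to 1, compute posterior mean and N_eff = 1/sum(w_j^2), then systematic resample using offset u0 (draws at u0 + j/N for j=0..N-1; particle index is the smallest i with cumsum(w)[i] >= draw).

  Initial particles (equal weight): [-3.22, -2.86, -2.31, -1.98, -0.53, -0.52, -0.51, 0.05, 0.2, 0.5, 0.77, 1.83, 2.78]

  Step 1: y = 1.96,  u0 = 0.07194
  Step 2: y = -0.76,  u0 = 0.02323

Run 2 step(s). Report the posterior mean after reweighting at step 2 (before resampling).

post_mean = 1.8300

step 1: w=[0.0000, 0.0000, 0.0000, 0.0000, 0.0000, 0.0000, 0.0000, 0.0000, 0.0001, 0.0012, 0.0110, 0.8749, 0.1128]  mean=1.9238  Neff=1.2848  idx=[11, 11, 11, 11, 11, 11, 11, 11, 11, 11, 11, 12, 12]
step 2: w=[0.0909, 0.0909, 0.0909, 0.0909, 0.0909, 0.0909, 0.0909, 0.0909, 0.0909, 0.0909, 0.0909, 0.0000, 0.0000]  mean=1.8300  Neff=11.0000  idx=[0, 1, 1, 2, 3, 4, 5, 6, 7, 7, 8, 9, 10]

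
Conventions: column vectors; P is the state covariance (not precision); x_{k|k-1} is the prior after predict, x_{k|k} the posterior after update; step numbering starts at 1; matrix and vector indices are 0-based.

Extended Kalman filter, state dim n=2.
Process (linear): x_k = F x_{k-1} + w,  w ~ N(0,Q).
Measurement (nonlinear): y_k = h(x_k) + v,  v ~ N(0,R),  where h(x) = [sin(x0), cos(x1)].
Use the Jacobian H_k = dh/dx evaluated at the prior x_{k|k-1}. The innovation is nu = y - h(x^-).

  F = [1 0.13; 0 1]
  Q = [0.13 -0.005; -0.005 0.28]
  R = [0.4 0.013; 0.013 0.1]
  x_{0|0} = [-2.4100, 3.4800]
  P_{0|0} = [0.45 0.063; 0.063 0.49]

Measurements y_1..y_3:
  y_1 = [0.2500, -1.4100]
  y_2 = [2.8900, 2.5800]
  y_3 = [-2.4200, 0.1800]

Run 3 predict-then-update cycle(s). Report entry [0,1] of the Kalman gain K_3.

K[0,1] = 0.0946

step 1: x^-=[-1.9576, 3.4800]  P^-=[0.6047 0.1217; 0.1217 0.7700]  H_jac=[-0.3772 0.0000; 0.0000 0.3320]  S=[0.4860 -0.0022; -0.0022 0.1849]  K=[-0.4683 0.2129; -0.0881 1.3817]  nu=[1.1761, -0.4667]  x^+=[-2.6077, 2.7315]  P^+=[0.4892 0.0458; 0.0458 0.4127]
step 2: x^-=[-2.2526, 2.7315]  P^-=[0.6381 0.0944; 0.0944 0.6927]  H_jac=[-0.6302 0.0000; 0.0000 -0.3987]  S=[0.6535 0.0367; 0.0367 0.2101]  K=[-0.6114 -0.0723; -0.0174 -1.3114]  nu=[3.6664, 3.4971]  x^+=[-4.7471, -1.9184]  P^+=[0.3895 0.0381; 0.0381 0.3295]
step 3: x^-=[-4.9965, -1.9184]  P^-=[0.5350 0.0759; 0.0759 0.6095]  H_jac=[0.2803 0.0000; 0.0000 0.9402]  S=[0.4420 0.0330; 0.0330 0.6388]  K=[0.3322 0.0946; -0.0189 0.8981]  nu=[-3.3799, 0.5207]  x^+=[-6.0701, -1.3869]  P^+=[0.4784 0.0147; 0.0147 0.0953]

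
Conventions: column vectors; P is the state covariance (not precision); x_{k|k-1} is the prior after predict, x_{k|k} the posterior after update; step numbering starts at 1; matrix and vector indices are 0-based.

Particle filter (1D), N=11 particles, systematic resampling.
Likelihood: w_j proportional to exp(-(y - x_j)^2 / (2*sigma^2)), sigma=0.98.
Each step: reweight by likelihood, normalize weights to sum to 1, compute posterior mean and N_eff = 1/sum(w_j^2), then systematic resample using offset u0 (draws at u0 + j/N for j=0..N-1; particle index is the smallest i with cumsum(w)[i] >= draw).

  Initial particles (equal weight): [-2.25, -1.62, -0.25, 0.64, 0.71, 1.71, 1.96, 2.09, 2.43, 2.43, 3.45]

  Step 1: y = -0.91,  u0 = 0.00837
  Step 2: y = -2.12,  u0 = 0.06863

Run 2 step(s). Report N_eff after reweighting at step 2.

step 1: w=[0.1535, 0.3008, 0.3117, 0.1119, 0.0997, 0.0110, 0.0054, 0.0036, 0.0012, 0.0012, 0.0000]  mean=-0.7256  Neff=4.2765  idx=[0, 0, 1, 1, 1, 2, 2, 2, 2, 3, 4]
step 2: w=[0.1871, 0.1871, 0.1657, 0.1657, 0.1657, 0.0306, 0.0306, 0.0306, 0.0306, 0.0036, 0.0029]  mean=-1.6734  Neff=6.4052  idx=[0, 0, 1, 1, 2, 2, 3, 3, 4, 5, 8]

N_eff = 6.4052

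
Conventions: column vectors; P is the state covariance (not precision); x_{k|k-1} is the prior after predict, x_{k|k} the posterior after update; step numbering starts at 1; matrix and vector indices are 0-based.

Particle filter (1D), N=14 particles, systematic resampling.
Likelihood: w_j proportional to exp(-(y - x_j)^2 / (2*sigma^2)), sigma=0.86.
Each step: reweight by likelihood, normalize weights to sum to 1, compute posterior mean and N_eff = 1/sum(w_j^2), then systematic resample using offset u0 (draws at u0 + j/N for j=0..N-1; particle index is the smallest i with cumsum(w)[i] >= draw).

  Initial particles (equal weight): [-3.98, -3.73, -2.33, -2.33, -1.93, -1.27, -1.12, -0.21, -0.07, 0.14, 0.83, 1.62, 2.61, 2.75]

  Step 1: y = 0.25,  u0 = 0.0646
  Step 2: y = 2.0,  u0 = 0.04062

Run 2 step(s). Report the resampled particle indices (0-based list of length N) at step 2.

resampled_idx = [3, 7, 8, 10, 10, 11, 11, 12, 12, 12, 13, 13, 13, 13]

step 1: w=[0.0000, 0.0000, 0.0025, 0.0025, 0.0090, 0.0470, 0.0630, 0.1943, 0.2092, 0.2224, 0.1786, 0.0630, 0.0052, 0.0033]  mean=0.0892  Neff=5.7757  idx=[6, 7, 7, 7, 8, 8, 8, 9, 9, 9, 10, 10, 10, 12]
step 2: w=[0.0005, 0.0145, 0.0145, 0.0145, 0.0218, 0.0218, 0.0218, 0.0381, 0.0381, 0.0381, 0.1565, 0.1565, 0.1565, 0.3069]  mean=1.1923  Neff=5.7456  idx=[3, 7, 8, 10, 10, 11, 11, 12, 12, 12, 13, 13, 13, 13]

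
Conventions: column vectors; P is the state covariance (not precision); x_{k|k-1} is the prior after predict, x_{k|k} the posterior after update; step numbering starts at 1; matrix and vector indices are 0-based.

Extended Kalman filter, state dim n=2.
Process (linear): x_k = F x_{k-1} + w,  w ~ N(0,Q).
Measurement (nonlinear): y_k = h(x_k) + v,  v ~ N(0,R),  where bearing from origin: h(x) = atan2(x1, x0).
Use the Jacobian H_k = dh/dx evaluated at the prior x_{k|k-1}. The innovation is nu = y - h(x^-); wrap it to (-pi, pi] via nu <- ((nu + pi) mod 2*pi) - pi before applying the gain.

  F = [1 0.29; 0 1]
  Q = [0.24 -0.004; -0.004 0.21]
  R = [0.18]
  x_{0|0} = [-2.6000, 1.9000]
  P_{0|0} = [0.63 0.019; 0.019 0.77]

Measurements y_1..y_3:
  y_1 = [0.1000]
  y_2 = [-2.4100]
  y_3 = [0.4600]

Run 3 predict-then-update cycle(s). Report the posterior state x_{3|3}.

x_post = [1.2769, 4.7509]

step 1: x^-=[-2.0490, 1.9000]  P^-=[0.9458 0.2383; 0.2383 0.9800]  H_jac=[-0.2433 -0.2624]  S=[0.3339]  K=[-0.8765; -0.9438]  nu=[-2.2939]  x^+=[-0.0384, 4.0650]  P^+=[0.6893 -0.0379; -0.0379 0.6826]
step 2: x^-=[1.1404, 4.0650]  P^-=[0.9647 0.1560; 0.1560 0.8926]  H_jac=[-0.2281 0.0640]  S=[0.2293]  K=[-0.9160; 0.0939]  nu=[2.5759]  x^+=[-1.2191, 4.3068]  P^+=[0.7723 0.1757; 0.1757 0.8905]
step 3: x^-=[0.0298, 4.3068]  P^-=[1.1891 0.4300; 0.4300 1.1005]  H_jac=[-0.2322 0.0016]  S=[0.2438]  K=[-1.1297; -0.4023]  nu=[-1.1039]  x^+=[1.2769, 4.7509]  P^+=[0.8780 0.3192; 0.3192 1.0611]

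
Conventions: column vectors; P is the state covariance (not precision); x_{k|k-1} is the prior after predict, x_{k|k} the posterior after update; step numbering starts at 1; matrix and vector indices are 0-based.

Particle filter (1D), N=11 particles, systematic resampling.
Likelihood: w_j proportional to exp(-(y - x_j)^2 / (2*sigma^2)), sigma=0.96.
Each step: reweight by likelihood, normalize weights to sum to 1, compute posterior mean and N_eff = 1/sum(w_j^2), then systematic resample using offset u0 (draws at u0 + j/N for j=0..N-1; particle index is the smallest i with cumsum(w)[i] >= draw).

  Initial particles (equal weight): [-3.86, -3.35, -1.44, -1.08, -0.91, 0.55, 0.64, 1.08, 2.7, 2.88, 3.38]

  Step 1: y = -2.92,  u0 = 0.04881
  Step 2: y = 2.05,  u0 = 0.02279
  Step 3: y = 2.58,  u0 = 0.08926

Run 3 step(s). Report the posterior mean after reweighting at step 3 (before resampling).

post_mean = -0.9320

step 1: w=[0.2945, 0.4303, 0.1450, 0.0758, 0.0531, 0.0007, 0.0005, 0.0001, 0.0000, 0.0000, 0.0000]  mean=-2.9166  Neff=3.3168  idx=[0, 0, 0, 1, 1, 1, 1, 1, 2, 2, 4]
step 2: w=[0.0000, 0.0000, 0.0000, 0.0000, 0.0000, 0.0000, 0.0000, 0.0000, 0.1192, 0.1192, 0.7616]  mean=-1.0365  Neff=1.6437  idx=[8, 8, 9, 10, 10, 10, 10, 10, 10, 10, 10]
step 3: w=[0.0138, 0.0138, 0.0138, 0.1198, 0.1198, 0.1198, 0.1198, 0.1198, 0.1198, 0.1198, 0.1198]  mean=-0.9320  Neff=8.6641  idx=[3, 4, 4, 5, 6, 7, 7, 8, 9, 10, 10]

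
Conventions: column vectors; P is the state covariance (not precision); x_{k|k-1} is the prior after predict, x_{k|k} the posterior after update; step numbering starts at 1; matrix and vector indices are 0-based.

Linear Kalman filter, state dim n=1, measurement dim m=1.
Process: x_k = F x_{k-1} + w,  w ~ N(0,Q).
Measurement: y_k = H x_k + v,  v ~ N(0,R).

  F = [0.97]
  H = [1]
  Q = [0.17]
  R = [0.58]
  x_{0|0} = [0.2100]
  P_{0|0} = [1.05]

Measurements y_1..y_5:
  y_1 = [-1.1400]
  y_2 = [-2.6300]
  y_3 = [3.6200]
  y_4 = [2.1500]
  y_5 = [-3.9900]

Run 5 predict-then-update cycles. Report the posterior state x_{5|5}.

x_post = [-0.8894]

step 1: x^-=[0.2037]  P^-=[1.1579]  S=[1.7379]  K=[0.6663]  nu=[-1.3437]  x^+=[-0.6916]  P^+=[0.3864]
step 2: x^-=[-0.6708]  P^-=[0.5336]  S=[1.1136]  K=[0.4792]  nu=[-1.9592]  x^+=[-1.6096]  P^+=[0.2779]
step 3: x^-=[-1.5613]  P^-=[0.4315]  S=[1.0115]  K=[0.4266]  nu=[5.1813]  x^+=[0.6490]  P^+=[0.2474]
step 4: x^-=[0.6295]  P^-=[0.4028]  S=[0.9828]  K=[0.4098]  nu=[1.5205]  x^+=[1.2527]  P^+=[0.2377]
step 5: x^-=[1.2151]  P^-=[0.3937]  S=[0.9737]  K=[0.4043]  nu=[-5.2051]  x^+=[-0.8894]  P^+=[0.2345]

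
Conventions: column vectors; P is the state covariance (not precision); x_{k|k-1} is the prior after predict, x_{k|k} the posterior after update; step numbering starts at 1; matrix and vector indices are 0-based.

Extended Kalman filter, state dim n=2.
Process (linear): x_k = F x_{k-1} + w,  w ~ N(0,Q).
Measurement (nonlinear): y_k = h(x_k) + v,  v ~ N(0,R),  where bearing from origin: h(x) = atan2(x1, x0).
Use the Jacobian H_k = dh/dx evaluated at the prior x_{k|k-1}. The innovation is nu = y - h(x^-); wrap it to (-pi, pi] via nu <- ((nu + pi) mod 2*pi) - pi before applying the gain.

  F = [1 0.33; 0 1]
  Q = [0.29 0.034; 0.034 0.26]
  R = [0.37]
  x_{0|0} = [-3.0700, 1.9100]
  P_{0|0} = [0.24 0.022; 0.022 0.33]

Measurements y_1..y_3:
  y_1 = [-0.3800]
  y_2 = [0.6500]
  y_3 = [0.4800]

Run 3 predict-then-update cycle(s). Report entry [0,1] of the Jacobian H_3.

step 1: x^-=[-2.4397, 1.9100]  P^-=[0.5805 0.1649; 0.1649 0.5900]  H_jac=[-0.1990 -0.2541]  S=[0.4478]  K=[-0.3515; -0.4081]  nu=[-2.8574]  x^+=[-1.4353, 3.0762]  P^+=[0.5251 0.1007; 0.1007 0.5154]
step 2: x^-=[-0.4202, 3.0762]  P^-=[0.9377 0.3048; 0.3048 0.7754]  H_jac=[-0.3191 -0.0436]  S=[0.4754]  K=[-0.6573; -0.2756]  nu=[-1.0565]  x^+=[0.2743, 3.3674]  P^+=[0.7323 0.2186; 0.2186 0.7393]
step 3: x^-=[1.3856, 3.3674]  P^-=[1.2471 0.4966; 0.4966 0.9993]  H_jac=[-0.2540 0.1045]  S=[0.4350]  K=[-0.6088; -0.0499]  nu=[-0.7004]  x^+=[1.8120, 3.4023]  P^+=[1.0858 0.4834; 0.4834 0.9982]

H_jac[0,1] = 0.1045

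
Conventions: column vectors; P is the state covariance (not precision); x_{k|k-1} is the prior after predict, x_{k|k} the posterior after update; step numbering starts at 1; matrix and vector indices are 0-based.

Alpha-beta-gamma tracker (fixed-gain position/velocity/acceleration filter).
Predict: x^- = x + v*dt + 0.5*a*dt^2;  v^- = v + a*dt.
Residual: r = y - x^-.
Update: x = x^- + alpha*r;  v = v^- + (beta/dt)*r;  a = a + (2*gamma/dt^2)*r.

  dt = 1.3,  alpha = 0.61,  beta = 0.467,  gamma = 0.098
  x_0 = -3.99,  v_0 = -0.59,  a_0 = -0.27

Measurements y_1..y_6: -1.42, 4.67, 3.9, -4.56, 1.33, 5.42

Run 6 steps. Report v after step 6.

step 1: x_pred=-4.9852  r=3.5652  x^+=-2.8104  v^+=0.3397  a^+=0.1435
step 2: x_pred=-2.2475  r=6.9175  x^+=1.9722  v^+=3.0112  a^+=0.9457
step 3: x_pred=6.6859  r=-2.7859  x^+=4.9865  v^+=3.2399  a^+=0.6226
step 4: x_pred=9.7245  r=-14.2845  x^+=1.0110  v^+=-1.0821  a^+=-1.0340
step 5: x_pred=-1.2695  r=2.5995  x^+=0.3162  v^+=-1.4925  a^+=-0.7325
step 6: x_pred=-2.2430  r=7.6630  x^+=2.4314  v^+=0.3080  a^+=0.1562

v_post = 0.3080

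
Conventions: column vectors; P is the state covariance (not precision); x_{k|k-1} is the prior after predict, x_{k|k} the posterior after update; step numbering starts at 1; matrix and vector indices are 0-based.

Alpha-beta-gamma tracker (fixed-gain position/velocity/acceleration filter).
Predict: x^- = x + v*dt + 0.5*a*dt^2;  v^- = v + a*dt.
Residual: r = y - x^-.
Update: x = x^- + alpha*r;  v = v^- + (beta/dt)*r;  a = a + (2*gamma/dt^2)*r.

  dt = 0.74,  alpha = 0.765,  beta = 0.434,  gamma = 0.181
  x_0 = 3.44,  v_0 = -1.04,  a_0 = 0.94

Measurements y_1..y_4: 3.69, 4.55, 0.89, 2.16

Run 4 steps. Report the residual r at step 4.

resid = 0.6149

step 1: x_pred=2.9278  r=0.7622  x^+=3.5109  v^+=0.1026  a^+=1.4439
step 2: x_pred=3.9822  r=0.5678  x^+=4.4166  v^+=1.5041  a^+=1.8193
step 3: x_pred=6.0277  r=-5.1377  x^+=2.0974  v^+=-0.1628  a^+=-1.5771
step 4: x_pred=1.5451  r=0.6149  x^+=2.0155  v^+=-0.9692  a^+=-1.1706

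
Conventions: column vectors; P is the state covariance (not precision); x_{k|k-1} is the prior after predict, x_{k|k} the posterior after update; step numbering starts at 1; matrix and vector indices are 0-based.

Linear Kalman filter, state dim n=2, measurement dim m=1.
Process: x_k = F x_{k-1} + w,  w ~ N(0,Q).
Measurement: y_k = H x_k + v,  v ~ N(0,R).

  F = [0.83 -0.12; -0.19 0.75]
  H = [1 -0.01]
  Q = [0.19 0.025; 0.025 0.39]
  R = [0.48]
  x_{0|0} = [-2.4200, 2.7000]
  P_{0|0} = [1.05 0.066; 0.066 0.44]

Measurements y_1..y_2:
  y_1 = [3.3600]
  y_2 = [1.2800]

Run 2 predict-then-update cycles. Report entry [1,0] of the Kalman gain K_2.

K[1,0] = -0.1301

step 1: x^-=[-2.3326, 2.4848]  P^-=[0.9065 -0.1376; -0.1376 0.6566]  S=[1.3894]  K=[0.6535; -0.1038]  nu=[5.7174]  x^+=[1.4036, 1.8915]  P^+=[0.3132 -0.0434; -0.0434 0.6416]
step 2: x^-=[0.9380, 1.1520]  P^-=[0.4237 -0.1101; -0.1101 0.7746]  S=[0.9060]  K=[0.4689; -0.1301]  nu=[0.3535]  x^+=[1.1038, 1.1060]  P^+=[0.2245 -0.0549; -0.0549 0.7593]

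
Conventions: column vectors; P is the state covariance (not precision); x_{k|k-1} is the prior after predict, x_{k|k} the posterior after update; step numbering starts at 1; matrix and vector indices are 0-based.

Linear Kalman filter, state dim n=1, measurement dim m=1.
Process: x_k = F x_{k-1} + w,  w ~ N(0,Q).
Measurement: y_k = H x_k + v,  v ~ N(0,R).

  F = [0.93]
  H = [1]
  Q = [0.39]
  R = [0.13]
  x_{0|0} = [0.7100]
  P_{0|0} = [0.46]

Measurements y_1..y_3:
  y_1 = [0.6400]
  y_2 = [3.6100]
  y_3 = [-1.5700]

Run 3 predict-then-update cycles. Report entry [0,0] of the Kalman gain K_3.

K[0,0] = 0.7864

step 1: x^-=[0.6603]  P^-=[0.7879]  S=[0.9179]  K=[0.8584]  nu=[-0.0203]  x^+=[0.6429]  P^+=[0.1116]
step 2: x^-=[0.5979]  P^-=[0.4865]  S=[0.6165]  K=[0.7891]  nu=[3.0121]  x^+=[2.9749]  P^+=[0.1026]
step 3: x^-=[2.7666]  P^-=[0.4787]  S=[0.6087]  K=[0.7864]  nu=[-4.3366]  x^+=[-0.6439]  P^+=[0.1022]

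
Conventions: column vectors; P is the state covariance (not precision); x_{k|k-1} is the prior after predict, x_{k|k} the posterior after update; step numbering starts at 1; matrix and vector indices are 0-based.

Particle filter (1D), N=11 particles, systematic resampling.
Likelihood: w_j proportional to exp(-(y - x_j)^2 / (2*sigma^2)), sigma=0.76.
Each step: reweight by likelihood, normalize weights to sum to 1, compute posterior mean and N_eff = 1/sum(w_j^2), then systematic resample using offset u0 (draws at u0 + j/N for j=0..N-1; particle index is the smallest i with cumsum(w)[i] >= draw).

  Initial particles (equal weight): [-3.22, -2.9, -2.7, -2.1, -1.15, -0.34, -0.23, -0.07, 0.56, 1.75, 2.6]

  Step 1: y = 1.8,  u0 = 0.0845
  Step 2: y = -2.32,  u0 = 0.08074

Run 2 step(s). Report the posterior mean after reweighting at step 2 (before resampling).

post_mean = 0.5623

step 1: w=[0.0000, 0.0000, 0.0000, 0.0000, 0.0003, 0.0098, 0.0146, 0.0251, 0.1367, 0.5162, 0.2973]  mean=1.7442  Neff=2.6701  idx=[8, 8, 9, 9, 9, 9, 9, 10, 10, 10, 10]
step 2: w=[0.4990, 0.4990, 0.0004, 0.0004, 0.0004, 0.0004, 0.0004, 0.0000, 0.0000, 0.0000, 0.0000]  mean=0.5623  Neff=2.0078  idx=[0, 0, 0, 0, 0, 1, 1, 1, 1, 1, 1]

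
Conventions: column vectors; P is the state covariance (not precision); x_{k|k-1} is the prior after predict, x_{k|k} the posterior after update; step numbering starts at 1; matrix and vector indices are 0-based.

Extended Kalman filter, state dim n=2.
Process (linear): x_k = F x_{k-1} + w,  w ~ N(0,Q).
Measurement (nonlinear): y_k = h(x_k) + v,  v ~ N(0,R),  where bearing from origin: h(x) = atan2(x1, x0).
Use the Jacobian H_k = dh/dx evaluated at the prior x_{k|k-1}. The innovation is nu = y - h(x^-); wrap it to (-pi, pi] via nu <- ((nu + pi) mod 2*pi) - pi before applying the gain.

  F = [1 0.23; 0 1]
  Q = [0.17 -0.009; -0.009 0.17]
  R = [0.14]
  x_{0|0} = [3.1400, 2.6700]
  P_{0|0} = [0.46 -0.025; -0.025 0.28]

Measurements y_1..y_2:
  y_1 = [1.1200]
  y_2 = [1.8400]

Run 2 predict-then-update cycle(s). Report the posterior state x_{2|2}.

step 1: x^-=[3.7541, 2.6700]  P^-=[0.6333 0.0304; 0.0304 0.4500]  H_jac=[-0.1258 0.1769]  S=[0.1628]  K=[-0.4565; 0.4656]  nu=[0.5018]  x^+=[3.5250, 2.9036]  P^+=[0.5994 0.0650; 0.0650 0.4147]
step 2: x^-=[4.1929, 2.9036]  P^-=[0.8212 0.1514; 0.1514 0.5847]  H_jac=[-0.1116 0.1612]  S=[0.1600]  K=[-0.4205; 0.4835]  nu=[1.2343]  x^+=[3.6738, 3.5005]  P^+=[0.7929 0.1839; 0.1839 0.5473]

x_post = [3.6738, 3.5005]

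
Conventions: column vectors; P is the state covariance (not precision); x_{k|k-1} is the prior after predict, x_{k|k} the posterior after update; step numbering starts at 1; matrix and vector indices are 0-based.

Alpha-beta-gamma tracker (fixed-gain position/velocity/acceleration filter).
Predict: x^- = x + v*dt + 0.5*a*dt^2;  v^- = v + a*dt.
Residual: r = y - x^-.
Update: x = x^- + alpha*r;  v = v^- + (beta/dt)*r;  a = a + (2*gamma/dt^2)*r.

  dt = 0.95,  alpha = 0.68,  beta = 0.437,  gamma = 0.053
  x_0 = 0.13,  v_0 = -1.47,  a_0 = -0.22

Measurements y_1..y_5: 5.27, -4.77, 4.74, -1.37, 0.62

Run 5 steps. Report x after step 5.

x_post = 0.3170

step 1: x_pred=-1.3658  r=6.6358  x^+=3.1466  v^+=1.3735  a^+=0.5594
step 2: x_pred=4.7038  r=-9.4738  x^+=-1.7384  v^+=-2.4531  a^+=-0.5533
step 3: x_pred=-4.3185  r=9.0585  x^+=1.8413  v^+=1.1882  a^+=0.5106
step 4: x_pred=3.2005  r=-4.5705  x^+=0.0926  v^+=-0.4292  a^+=-0.0262
step 5: x_pred=-0.3270  r=0.9470  x^+=0.3170  v^+=-0.0184  a^+=0.0850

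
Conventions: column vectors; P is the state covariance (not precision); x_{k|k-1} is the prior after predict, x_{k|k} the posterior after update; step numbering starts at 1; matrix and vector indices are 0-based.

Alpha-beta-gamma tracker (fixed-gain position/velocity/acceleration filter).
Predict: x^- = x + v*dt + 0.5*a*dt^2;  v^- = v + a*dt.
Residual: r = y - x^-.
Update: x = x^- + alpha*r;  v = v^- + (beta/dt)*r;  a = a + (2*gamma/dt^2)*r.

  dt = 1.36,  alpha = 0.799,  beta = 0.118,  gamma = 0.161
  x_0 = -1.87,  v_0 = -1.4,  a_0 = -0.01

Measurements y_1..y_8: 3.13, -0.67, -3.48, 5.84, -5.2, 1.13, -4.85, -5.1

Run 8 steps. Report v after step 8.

step 1: x_pred=-3.7832  r=6.9132  x^+=1.7404  v^+=-0.8138  a^+=1.1935
step 2: x_pred=1.7375  r=-2.4075  x^+=-0.1861  v^+=0.6006  a^+=0.7744
step 3: x_pred=1.3468  r=-4.8268  x^+=-2.5098  v^+=1.2350  a^+=-0.0659
step 4: x_pred=-0.8912  r=6.7312  x^+=4.4870  v^+=1.7294  a^+=1.1059
step 5: x_pred=7.8618  r=-13.0618  x^+=-2.5746  v^+=2.1002  a^+=-1.1680
step 6: x_pred=-0.7985  r=1.9285  x^+=0.7424  v^+=0.6790  a^+=-0.8323
step 7: x_pred=0.8962  r=-5.7462  x^+=-3.6950  v^+=-0.9514  a^+=-1.8326
step 8: x_pred=-6.6837  r=1.5837  x^+=-5.4183  v^+=-3.3063  a^+=-1.5569

v_post = -3.3063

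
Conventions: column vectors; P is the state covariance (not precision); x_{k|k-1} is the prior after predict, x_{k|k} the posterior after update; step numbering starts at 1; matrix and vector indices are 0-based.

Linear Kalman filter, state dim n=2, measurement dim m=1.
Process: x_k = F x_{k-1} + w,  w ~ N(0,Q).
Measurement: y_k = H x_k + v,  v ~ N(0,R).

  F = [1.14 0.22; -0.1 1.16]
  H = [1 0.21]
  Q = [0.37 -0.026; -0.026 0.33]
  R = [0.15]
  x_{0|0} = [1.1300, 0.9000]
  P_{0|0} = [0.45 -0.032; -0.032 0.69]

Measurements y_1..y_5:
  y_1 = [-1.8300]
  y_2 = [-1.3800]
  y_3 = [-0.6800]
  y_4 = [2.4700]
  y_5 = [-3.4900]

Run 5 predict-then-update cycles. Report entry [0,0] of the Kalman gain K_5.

step 1: x^-=[1.4862, 0.9310]  P^-=[0.9722 0.0572; 0.0572 1.2704]  S=[1.2022]  K=[0.8186; 0.2695]  nu=[-3.5117]  x^+=[-1.3886, -0.0153]  P^+=[0.1665 -0.2080; -0.2080 1.1831]
step 2: x^-=[-1.5864, 0.1211]  P^-=[0.5393 -0.0136; -0.0136 1.9719]  S=[0.7705]  K=[0.6962; 0.5198]  nu=[0.1810]  x^+=[-1.4604, 0.2152]  P^+=[0.1658 -0.2924; -0.2924 1.7637]
step 3: x^-=[-1.6175, 0.3957]  P^-=[0.5242 0.0249; 0.0249 2.7727]  S=[0.8070]  K=[0.6561; 0.7525]  nu=[0.8544]  x^+=[-1.0569, 1.0386]  P^+=[0.1768 -0.3734; -0.3734 2.3158]
step 4: x^-=[-0.9764, 1.3105]  P^-=[0.5246 0.0592; 0.0592 3.5346]  S=[0.8553]  K=[0.6279; 0.9370]  nu=[3.1712]  x^+=[1.0146, 4.2820]  P^+=[0.1874 -0.4440; -0.4440 2.7836]
step 5: x^-=[2.0987, 4.8657]  P^-=[0.5256 0.0856; 0.0856 4.1805]  S=[0.8959]  K=[0.6067; 1.0755]  nu=[-6.6105]  x^+=[-1.9120, -2.2438]  P^+=[0.1958 -0.4990; -0.4990 3.1442]

K[0,0] = 0.6067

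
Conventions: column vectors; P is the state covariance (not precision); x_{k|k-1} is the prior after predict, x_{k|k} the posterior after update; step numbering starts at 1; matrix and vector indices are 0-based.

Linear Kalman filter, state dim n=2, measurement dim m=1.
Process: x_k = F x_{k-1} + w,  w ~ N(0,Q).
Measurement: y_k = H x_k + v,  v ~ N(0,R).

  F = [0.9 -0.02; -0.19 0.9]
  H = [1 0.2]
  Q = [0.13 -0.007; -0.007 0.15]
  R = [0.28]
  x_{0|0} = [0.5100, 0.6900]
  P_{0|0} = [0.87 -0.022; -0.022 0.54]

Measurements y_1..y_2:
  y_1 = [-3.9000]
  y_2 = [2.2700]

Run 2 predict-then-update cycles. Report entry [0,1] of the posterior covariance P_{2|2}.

step 1: x^-=[0.4452, 0.5241]  P^-=[0.8357 -0.1834; -0.1834 0.6263]  S=[1.0674]  K=[0.7486; -0.0545]  nu=[-4.4500]  x^+=[-2.8860, 0.7664]  P^+=[0.2376 -0.1399; -0.1399 0.6232]
step 2: x^-=[-2.6127, 1.2381]  P^-=[0.3277 -0.1727; -0.1727 0.7112]  S=[0.5671]  K=[0.5170; -0.0537]  nu=[4.6351]  x^+=[-0.2164, 0.9893]  P^+=[0.1761 -0.1569; -0.1569 0.7095]

P_post[0,1] = -0.1569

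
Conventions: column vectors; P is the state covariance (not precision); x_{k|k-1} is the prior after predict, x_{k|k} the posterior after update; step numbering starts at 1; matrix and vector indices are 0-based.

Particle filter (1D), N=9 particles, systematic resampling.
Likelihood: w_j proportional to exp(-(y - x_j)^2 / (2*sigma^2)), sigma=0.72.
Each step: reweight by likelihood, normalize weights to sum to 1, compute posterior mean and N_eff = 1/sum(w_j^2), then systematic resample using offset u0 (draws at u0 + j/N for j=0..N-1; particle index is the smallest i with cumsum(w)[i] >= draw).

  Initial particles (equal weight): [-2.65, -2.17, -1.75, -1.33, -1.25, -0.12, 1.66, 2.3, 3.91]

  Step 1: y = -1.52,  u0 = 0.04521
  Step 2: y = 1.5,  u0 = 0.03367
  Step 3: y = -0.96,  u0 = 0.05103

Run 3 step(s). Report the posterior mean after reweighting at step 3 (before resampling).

post_mean = -1.2934

step 1: w=[0.0738, 0.1682, 0.2402, 0.2441, 0.2356, 0.0382, 0.0000, 0.0000, 0.0000]  mean=-1.6044  Neff=4.8086  idx=[0, 1, 2, 2, 3, 3, 3, 4, 4]
step 2: w=[0.0000, 0.0008, 0.0136, 0.0136, 0.1600, 0.1600, 0.1600, 0.2460, 0.2460]  mean=-1.3028  Neff=5.0459  idx=[4, 4, 5, 6, 6, 7, 7, 8, 8]
step 3: w=[0.1086, 0.1086, 0.1086, 0.1086, 0.1086, 0.1143, 0.1143, 0.1143, 0.1143]  mean=-1.2934  Neff=8.9942  idx=[0, 1, 2, 3, 4, 5, 6, 7, 8]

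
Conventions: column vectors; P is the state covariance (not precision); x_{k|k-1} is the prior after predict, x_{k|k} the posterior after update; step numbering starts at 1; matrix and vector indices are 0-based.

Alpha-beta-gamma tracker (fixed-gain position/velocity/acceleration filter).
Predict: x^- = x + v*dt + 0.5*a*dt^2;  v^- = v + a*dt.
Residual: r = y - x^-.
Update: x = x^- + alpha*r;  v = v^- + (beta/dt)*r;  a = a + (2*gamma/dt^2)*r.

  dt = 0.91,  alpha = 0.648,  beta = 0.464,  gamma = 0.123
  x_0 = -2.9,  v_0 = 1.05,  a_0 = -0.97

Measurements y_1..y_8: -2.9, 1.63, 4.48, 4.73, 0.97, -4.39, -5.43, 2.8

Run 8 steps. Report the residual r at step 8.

step 1: x_pred=-2.3461  r=-0.5539  x^+=-2.7050  v^+=-0.1151  a^+=-1.1345
step 2: x_pred=-3.2795  r=4.9095  x^+=-0.0982  v^+=1.3558  a^+=0.3239
step 3: x_pred=1.2697  r=3.2103  x^+=3.3500  v^+=3.2874  a^+=1.2776
step 4: x_pred=6.8705  r=-2.1405  x^+=5.4835  v^+=3.3586  a^+=0.6417
step 5: x_pred=8.8055  r=-7.8355  x^+=3.7281  v^+=-0.0527  a^+=-1.6860
step 6: x_pred=2.9821  r=-7.3721  x^+=-1.7950  v^+=-5.3459  a^+=-3.8759
step 7: x_pred=-8.2646  r=2.8346  x^+=-6.4278  v^+=-7.4276  a^+=-3.0339
step 8: x_pred=-14.4431  r=17.2431  x^+=-3.2696  v^+=-1.3964  a^+=2.0884

resid = 17.2431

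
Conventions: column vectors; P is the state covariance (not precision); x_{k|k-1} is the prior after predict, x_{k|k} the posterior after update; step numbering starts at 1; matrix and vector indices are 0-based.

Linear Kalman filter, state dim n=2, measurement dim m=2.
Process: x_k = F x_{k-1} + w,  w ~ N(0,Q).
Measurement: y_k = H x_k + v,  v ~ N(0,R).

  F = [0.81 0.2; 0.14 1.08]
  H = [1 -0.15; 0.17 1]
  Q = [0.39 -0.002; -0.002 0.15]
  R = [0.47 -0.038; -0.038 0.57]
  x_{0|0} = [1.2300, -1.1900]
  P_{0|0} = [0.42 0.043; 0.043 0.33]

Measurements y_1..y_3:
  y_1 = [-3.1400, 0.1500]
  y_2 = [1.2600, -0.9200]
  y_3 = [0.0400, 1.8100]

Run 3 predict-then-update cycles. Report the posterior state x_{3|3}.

step 1: x^-=[0.7583, -1.1130]  P^-=[0.6927 0.1557; 0.1557 0.5561]  S=[1.1285 0.1481; 0.1481 1.1991]  K=[0.5725 0.1574; 0.0003 0.4858]  nu=[-4.0653, 1.1341]  x^+=[-1.3905, -0.5633]  P^+=[0.2665 0.0226; 0.0226 0.2731]
step 2: x^-=[-1.2389, -0.8030]  P^-=[0.5831 0.1076; 0.1076 0.4806]  S=[1.0316 0.0939; 0.0939 1.1040]  K=[0.5367 0.1416; -0.0067 0.4524]  nu=[2.3785, 0.0937]  x^+=[0.0508, -0.7767]  P^+=[0.2495 0.0179; 0.0179 0.2551]
step 3: x^-=[-0.1142, -0.8317]  P^-=[0.5697 0.0976; 0.0976 0.4579]  S=[1.0208 0.0853; 0.0853 1.0775]  K=[0.5323 0.1383; -0.0085 0.4410]  nu=[0.0294, 2.6611]  x^+=[0.2696, 0.3416]  P^+=[0.2474 0.0166; 0.0166 0.2489]

x_post = [0.2696, 0.3416]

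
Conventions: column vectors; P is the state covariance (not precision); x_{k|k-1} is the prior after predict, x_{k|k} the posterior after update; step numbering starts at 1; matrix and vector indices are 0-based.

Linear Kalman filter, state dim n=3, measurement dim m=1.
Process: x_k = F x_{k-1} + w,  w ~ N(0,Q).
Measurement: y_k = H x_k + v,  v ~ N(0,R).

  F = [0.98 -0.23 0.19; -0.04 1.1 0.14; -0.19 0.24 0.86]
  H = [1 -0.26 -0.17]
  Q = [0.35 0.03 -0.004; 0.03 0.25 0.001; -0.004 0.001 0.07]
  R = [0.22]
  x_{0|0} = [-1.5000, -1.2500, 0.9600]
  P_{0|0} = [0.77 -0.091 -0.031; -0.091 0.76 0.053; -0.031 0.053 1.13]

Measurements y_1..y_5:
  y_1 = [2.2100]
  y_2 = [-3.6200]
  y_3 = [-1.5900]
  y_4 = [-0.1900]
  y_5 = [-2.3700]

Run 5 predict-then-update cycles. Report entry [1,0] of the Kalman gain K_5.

K[1,0] = -0.7950

step 1: x^-=[-1.0001, -1.1806, 0.8106]  P^-=[1.1954 -0.2560 -0.0631; -0.2560 1.2177 0.4172; -0.0631 0.4172 1.0176]  S=[1.7185]  K=[0.7405; -0.3745; -0.2005]  nu=[3.0409]  x^+=[1.2518, -2.3193, 0.2008]  P^+=[0.2529 0.2206 0.1921; 0.2206 0.9767 0.2882; 0.1921 0.2882 0.9485]
step 2: x^-=[1.7984, -2.5732, -0.6218]  P^-=[0.6257 0.1138 0.2226; 0.1138 1.5180 0.5974; 0.2226 0.5974 0.8730]  S=[0.8915]  K=[0.6262; -0.4289; -0.0910]  nu=[-6.1931]  x^+=[-2.0799, 0.0832, -0.0580]  P^+=[0.2761 0.3533 0.2734; 0.3533 1.3540 0.5626; 0.2734 0.5626 0.8656]
step 3: x^-=[-2.0685, 0.1666, 0.3653]  P^-=[0.6114 0.2187 0.2448; 0.2187 2.0448 0.9219; 0.2448 0.9219 0.9088]  S=[0.8805]  K=[0.5826; -0.5335; -0.1697]  nu=[0.5839]  x^+=[-1.7283, -0.1449, 0.2662]  P^+=[0.3126 0.4923 0.3318; 0.4923 1.7942 0.8422; 0.3318 0.8422 0.8835]
step 4: x^-=[-1.6099, -0.0530, 0.5225]  P^-=[0.6050 0.3145 0.2599; 0.3145 2.6512 1.2806; 0.2599 1.2806 1.0324]  S=[0.8954]  K=[0.5351; -0.6618; -0.2776]  nu=[1.4949]  x^+=[-0.8100, -1.0423, 0.1076]  P^+=[0.3487 0.6315 0.3929; 0.6315 2.2591 1.1161; 0.3929 1.1161 0.9634]
step 5: x^-=[-0.5336, -1.0991, -0.0037]  P^-=[0.6033 0.4052 0.2870; 0.4052 3.2867 1.6474; 0.2870 1.6474 1.2000]  S=[0.9174]  K=[0.4895; -0.7950; -0.3764]  nu=[-2.1228]  x^+=[-1.5728, 0.5885, 0.7952]  P^+=[0.3834 0.7623 0.4560; 0.7623 2.7069 1.3728; 0.4560 1.3728 1.0700]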